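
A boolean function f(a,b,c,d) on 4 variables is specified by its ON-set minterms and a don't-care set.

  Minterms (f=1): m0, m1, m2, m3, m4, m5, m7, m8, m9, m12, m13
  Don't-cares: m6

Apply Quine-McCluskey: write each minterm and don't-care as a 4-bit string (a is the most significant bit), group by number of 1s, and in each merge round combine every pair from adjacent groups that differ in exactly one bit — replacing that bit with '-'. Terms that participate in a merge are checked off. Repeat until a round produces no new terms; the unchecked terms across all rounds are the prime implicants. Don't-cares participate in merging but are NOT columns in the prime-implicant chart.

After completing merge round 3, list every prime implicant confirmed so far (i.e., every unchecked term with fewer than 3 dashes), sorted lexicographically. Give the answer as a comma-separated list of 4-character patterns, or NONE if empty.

size-2^0 implicants → 0000(✓)  0001(✓)  0010(✓)  0011(✓)  0100(✓)  0101(✓)  0110(✓)  0111(✓)  1000(✓)  1001(✓)  1100(✓)  1101(✓)
size-2^1 implicants → -000(✓)  -001(✓)  -100(✓)  -101(✓)  0-00(✓)  0-01(✓)  0-10(✓)  0-11(✓)  00-0(✓)  00-1(✓)  000-(✓)  001-(✓)  01-0(✓)  01-1(✓)  010-(✓)  011-(✓)  1-00(✓)  1-01(✓)  100-(✓)  110-(✓)
size-2^2 implicants → --00(✓)  --01(✓)  -00-(✓)  -10-(✓)  0--0(✓)  0--1(✓)  0-0-(✓)  0-1-(✓)  00--(✓)  01--(✓)  1-0-(✓)
size-2^3 implicants → --0-  0---
Unchecked terms (primes): --0-, 0---

NONE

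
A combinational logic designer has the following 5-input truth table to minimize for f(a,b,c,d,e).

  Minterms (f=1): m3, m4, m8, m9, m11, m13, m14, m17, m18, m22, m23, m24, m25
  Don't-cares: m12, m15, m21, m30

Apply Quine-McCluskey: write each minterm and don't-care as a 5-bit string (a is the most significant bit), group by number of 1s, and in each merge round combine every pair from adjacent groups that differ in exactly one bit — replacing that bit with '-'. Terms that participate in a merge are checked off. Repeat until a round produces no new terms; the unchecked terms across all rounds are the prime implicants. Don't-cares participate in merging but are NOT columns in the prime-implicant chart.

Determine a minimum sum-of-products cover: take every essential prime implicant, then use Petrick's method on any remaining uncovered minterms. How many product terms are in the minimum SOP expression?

7

Round 0: 00011✓ 00100✓ 01000✓ 01001✓ 01011✓ 01100✓ 01101✓ 01110✓ 01111✓ 10001✓ 10010✓ 10101✓ 10110✓ 10111✓ 11000✓ 11001✓ 11110✓
Round 1: -1000✓ -1001✓ -1110 0-011 0-100 01-00✓ 01-01✓ 01-11✓ 010-1✓ 0100-✓ 011-0✓ 011-1✓ 0110-✓ 0111-✓ 1-001 1-110 10-01 10-10 101-1 1011- 1100-✓
Round 2: -100- 01--1 01-0- 011--
PIs = {-100-, -1110, 0-011, 0-100, 01--1, 01-0-, 011--, 1-001, 1-110, 10-01, 10-10, 101-1, 1011-}
Coverage chart:
  m3: 0-011 ←essential
  m4: 0-100 ←essential
  m8: -100-,01-0-
  m9: -100-,01--1,01-0-
  m11: 0-011,01--1
  m13: 01--1,01-0-,011--
  m14: -1110,011--
  m17: 1-001,10-01
  m18: 10-10 ←essential
  m22: 1-110,10-10,1011-
  m23: 101-1,1011-
  m24: -100- ←essential
  m25: -100-,1-001
Essential: -100-, 0-011, 0-100, 10-10
Petrick residual → 011--, 1-001, 101-1
Min cover (7 terms): bc'd' + a'c'de + a'cd'e' + a'bc + ac'd'e + ab'de' + ab'ce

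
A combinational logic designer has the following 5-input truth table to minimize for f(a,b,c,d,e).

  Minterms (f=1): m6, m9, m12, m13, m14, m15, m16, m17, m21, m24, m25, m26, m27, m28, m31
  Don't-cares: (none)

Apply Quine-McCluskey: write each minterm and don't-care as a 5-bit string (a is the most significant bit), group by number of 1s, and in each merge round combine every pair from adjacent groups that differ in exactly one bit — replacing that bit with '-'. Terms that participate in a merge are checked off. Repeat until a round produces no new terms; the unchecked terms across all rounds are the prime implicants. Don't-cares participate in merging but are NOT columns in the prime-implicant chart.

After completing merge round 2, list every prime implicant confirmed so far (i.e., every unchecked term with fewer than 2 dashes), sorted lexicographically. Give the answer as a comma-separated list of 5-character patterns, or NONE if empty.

-1001, -1100, -1111, 0-110, 01-01, 10-01, 11-00, 11-11

[col 0] 00110*, 01001*, 01100*, 01101*, 01110*, 01111*, 10000*, 10001*, 10101*, 11000*, 11001*, 11010*, 11011*, 11100*, 11111*
[col 1] -1001, -1100, -1111, 0-110, 01-01, 011-0*, 011-1*, 0110-*, 0111-*, 1-000*, 1-001*, 10-01, 1000-*, 11-00, 11-11, 110-0*, 110-1*, 1100-*, 1101-*
[col 2] 011--, 1-00-, 110--
Prime implicants: -1001, -1100, -1111, 0-110, 01-01, 011--, 1-00-, 10-01, 11-00, 11-11, 110--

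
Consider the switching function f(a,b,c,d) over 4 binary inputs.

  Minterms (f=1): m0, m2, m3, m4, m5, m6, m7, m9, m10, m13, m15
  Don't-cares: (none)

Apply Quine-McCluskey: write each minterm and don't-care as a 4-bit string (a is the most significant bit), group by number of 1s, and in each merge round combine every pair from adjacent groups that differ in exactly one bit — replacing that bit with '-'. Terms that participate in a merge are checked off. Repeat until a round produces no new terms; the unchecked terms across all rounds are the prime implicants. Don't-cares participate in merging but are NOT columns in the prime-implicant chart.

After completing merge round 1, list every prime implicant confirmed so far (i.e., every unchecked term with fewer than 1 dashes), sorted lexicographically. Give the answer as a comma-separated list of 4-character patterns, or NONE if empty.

[col 0] 0000*, 0010*, 0011*, 0100*, 0101*, 0110*, 0111*, 1001*, 1010*, 1101*, 1111*
[col 1] -010, -101*, -111*, 0-00*, 0-10*, 0-11*, 00-0*, 001-*, 01-0*, 01-1*, 010-*, 011-*, 1-01, 11-1*
[col 2] -1-1, 0--0, 0-1-, 01--
Prime implicants: -010, -1-1, 0--0, 0-1-, 01--, 1-01

NONE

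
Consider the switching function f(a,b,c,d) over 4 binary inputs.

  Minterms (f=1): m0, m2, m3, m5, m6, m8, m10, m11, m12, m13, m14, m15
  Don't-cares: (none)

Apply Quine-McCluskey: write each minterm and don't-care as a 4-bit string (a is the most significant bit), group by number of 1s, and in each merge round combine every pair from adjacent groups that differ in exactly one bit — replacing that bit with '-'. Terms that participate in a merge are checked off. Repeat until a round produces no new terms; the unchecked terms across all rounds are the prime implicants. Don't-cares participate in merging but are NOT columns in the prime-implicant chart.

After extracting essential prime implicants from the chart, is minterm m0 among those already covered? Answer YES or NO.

[col 0] 0000*, 0010*, 0011*, 0101*, 0110*, 1000*, 1010*, 1011*, 1100*, 1101*, 1110*, 1111*
[col 1] -000*, -010*, -011*, -101, -110*, 0-10*, 00-0*, 001-*, 1-00*, 1-10*, 1-11*, 10-0*, 101-*, 11-0*, 11-1*, 110-*, 111-*
[col 2] --10, -0-0, -01-, 1--0, 1-1-, 11--
Prime implicants: --10, -0-0, -01-, -101, 1--0, 1-1-, 11--
PI chart (minterm → PIs covering it):
  0 | -0-0  (sole → essential)
  2 | --10,-0-0,-01-
  3 | -01-  (sole → essential)
  5 | -101  (sole → essential)
  6 | --10  (sole → essential)
  8 | -0-0,1--0
  10 | --10,-0-0,-01-,1--0,1-1-
  11 | -01-,1-1-
  12 | 1--0,11--
  13 | -101,11--
  14 | --10,1--0,1-1-,11--
  15 | 1-1-,11--
Essential prime implicants: --10, -0-0, -01-, -101

YES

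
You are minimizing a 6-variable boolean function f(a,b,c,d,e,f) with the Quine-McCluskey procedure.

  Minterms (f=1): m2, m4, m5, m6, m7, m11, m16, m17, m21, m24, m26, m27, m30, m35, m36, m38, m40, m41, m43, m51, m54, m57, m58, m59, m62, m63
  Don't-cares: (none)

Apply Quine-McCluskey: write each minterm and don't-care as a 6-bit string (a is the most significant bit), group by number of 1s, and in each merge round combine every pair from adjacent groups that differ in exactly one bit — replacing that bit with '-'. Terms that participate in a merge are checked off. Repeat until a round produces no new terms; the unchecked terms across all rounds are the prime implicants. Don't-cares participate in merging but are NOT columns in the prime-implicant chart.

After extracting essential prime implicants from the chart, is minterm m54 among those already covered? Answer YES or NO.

NO

[col 0] 000010*, 000100*, 000101*, 000110*, 000111*, 001011*, 010000*, 010001*, 010101*, 011000*, 011010*, 011011*, 011110*, 100011*, 100100*, 100110*, 101000*, 101001*, 101011*, 110011*, 110110*, 111001*, 111010*, 111011*, 111110*, 111111*
[col 1] -00100*, -00110*, -01011*, -11010*, -11011*, -11110*, 0-0101, 0-1011*, 000-10, 0001-0*, 0001-1*, 00010-*, 00011-*, 01-000, 010-01, 01000-, 011-10*, 0110-0, 01101-*, 1-0011*, 1-0110, 1-1001*, 1-1011*, 10-011*, 1001-0*, 1010-1*, 10100-, 11-011*, 11-110, 111-10*, 111-11*, 1110-1*, 11101-*, 11111-*
[col 2] --1011, -001-0, -11-10, -1101-, 0001--, 1--011, 1-10-1, 111-1-
Prime implicants: --1011, -001-0, -11-10, -1101-, 0-0101, 000-10, 0001--, 01-000, 010-01, 01000-, 0110-0, 1--011, 1-0110, 1-10-1, 10100-, 11-110, 111-1-
PI chart (minterm → PIs covering it):
  2 | 000-10  (sole → essential)
  4 | -001-0,0001--
  5 | 0-0101,0001--
  6 | -001-0,000-10,0001--
  7 | 0001--  (sole → essential)
  11 | --1011  (sole → essential)
  16 | 01-000,01000-
  17 | 010-01,01000-
  21 | 0-0101,010-01
  24 | 01-000,0110-0
  26 | -11-10,-1101-,0110-0
  27 | --1011,-1101-
  30 | -11-10  (sole → essential)
  35 | 1--011  (sole → essential)
  36 | -001-0  (sole → essential)
  38 | -001-0,1-0110
  40 | 10100-  (sole → essential)
  41 | 1-10-1,10100-
  43 | --1011,1--011,1-10-1
  51 | 1--011  (sole → essential)
  54 | 1-0110,11-110
  57 | 1-10-1  (sole → essential)
  58 | -11-10,-1101-,111-1-
  59 | --1011,-1101-,1--011,1-10-1,111-1-
  62 | -11-10,11-110,111-1-
  63 | 111-1-  (sole → essential)
Essential prime implicants: --1011, -001-0, -11-10, 000-10, 0001--, 1--011, 1-10-1, 10100-, 111-1-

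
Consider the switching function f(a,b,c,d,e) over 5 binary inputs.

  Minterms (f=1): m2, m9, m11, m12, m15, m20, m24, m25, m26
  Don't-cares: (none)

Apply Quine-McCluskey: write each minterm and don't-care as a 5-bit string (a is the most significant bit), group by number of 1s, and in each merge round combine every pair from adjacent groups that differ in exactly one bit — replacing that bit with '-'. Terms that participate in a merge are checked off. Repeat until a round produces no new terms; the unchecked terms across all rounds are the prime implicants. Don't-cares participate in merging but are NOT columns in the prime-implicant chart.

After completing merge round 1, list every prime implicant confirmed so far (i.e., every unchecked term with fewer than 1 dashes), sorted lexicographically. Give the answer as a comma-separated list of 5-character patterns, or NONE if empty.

Round 0: 00010 01001✓ 01011✓ 01100 01111✓ 10100 11000✓ 11001✓ 11010✓
Round 1: -1001 01-11 010-1 110-0 1100-
PIs = {-1001, 00010, 01-11, 010-1, 01100, 10100, 110-0, 1100-}

00010, 01100, 10100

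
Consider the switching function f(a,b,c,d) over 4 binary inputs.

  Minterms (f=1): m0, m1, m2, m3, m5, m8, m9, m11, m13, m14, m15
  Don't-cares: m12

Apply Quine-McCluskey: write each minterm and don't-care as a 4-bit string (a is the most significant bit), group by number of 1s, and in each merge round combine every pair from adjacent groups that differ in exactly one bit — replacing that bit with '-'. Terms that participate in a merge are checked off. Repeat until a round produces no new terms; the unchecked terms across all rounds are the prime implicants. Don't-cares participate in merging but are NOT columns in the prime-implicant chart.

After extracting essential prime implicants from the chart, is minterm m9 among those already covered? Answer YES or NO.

YES

[col 0] 0000*, 0001*, 0010*, 0011*, 0101*, 1000*, 1001*, 1011*, 1100*, 1101*, 1110*, 1111*
[col 1] -000*, -001*, -011*, -101*, 0-01*, 00-0*, 00-1*, 000-*, 001-*, 1-00*, 1-01*, 1-11*, 10-1*, 100-*, 11-0*, 11-1*, 110-*, 111-*
[col 2] --01, -0-1, -00-, 00--, 1--1, 1-0-, 11--
Prime implicants: --01, -0-1, -00-, 00--, 1--1, 1-0-, 11--
PI chart (minterm → PIs covering it):
  0 | -00-,00--
  1 | --01,-0-1,-00-,00--
  2 | 00--  (sole → essential)
  3 | -0-1,00--
  5 | --01  (sole → essential)
  8 | -00-,1-0-
  9 | --01,-0-1,-00-,1--1,1-0-
  11 | -0-1,1--1
  13 | --01,1--1,1-0-,11--
  14 | 11--  (sole → essential)
  15 | 1--1,11--
Essential prime implicants: --01, 00--, 11--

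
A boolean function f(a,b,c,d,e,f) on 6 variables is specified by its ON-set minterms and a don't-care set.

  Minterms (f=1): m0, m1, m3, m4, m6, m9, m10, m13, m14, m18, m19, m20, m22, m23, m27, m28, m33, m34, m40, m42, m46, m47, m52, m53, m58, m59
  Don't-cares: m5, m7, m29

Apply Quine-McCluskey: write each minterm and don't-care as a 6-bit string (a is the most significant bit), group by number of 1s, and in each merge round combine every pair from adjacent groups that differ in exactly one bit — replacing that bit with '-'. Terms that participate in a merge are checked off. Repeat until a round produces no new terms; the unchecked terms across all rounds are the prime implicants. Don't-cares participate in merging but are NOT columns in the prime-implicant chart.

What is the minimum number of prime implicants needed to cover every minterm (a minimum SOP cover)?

size-2^0 implicants → 000000(✓)  000001(✓)  000011(✓)  000100(✓)  000101(✓)  000110(✓)  000111(✓)  001001(✓)  001010(✓)  001101(✓)  001110(✓)  010010(✓)  010011(✓)  010100(✓)  010110(✓)  010111(✓)  011011(✓)  011100(✓)  011101(✓)  100001(✓)  100010(✓)  101000(✓)  101010(✓)  101110(✓)  101111(✓)  110100(✓)  110101(✓)  111010(✓)  111011(✓)
size-2^1 implicants → -00001  -01010(✓)  -01110(✓)  -10100  -11011  0-0011(✓)  0-0100(✓)  0-0110(✓)  0-0111(✓)  0-1101  00-001(✓)  00-101(✓)  00-110  000-00(✓)  000-01(✓)  000-11(✓)  0000-1(✓)  00000-(✓)  0001-0(✓)  0001-1(✓)  00010-(✓)  00011-(✓)  001-01(✓)  001-10(✓)  01-011  01-100  010-10(✓)  010-11(✓)  01001-(✓)  0101-0(✓)  01011-(✓)  01110-  1-1010  10-010  101-10(✓)  1010-0  10111-  11010-  11101-
size-2^2 implicants → -01-10  0-0-11  0-01-0  0-011-  00--01  000--1  000-0-  0001--  010-1-
Unchecked terms (primes): -00001, -01-10, -10100, -11011, 0-0-11, 0-01-0, 0-011-, 0-1101, 00--01, 00-110, 000--1, 000-0-, 0001--, 01-011, 01-100, 010-1-, 01110-, 1-1010, 10-010, 1010-0, 10111-, 11010-, 11101-
Minterm coverage:
  m0 ⊆ 000-0- [E]
  m1 ⊆ -00001,00--01,000--1,000-0-
  m3 ⊆ 0-0-11,000--1
  m4 ⊆ 0-01-0,000-0-,0001--
  m6 ⊆ 0-01-0,0-011-,00-110,0001--
  m9 ⊆ 00--01 [E]
  m10 ⊆ -01-10 [E]
  m13 ⊆ 0-1101,00--01
  m14 ⊆ -01-10,00-110
  m18 ⊆ 010-1- [E]
  m19 ⊆ 0-0-11,01-011,010-1-
  m20 ⊆ -10100,0-01-0,01-100
  m22 ⊆ 0-01-0,0-011-,010-1-
  m23 ⊆ 0-0-11,0-011-,010-1-
  m27 ⊆ -11011,01-011
  m28 ⊆ 01-100,01110-
  m33 ⊆ -00001 [E]
  m34 ⊆ 10-010 [E]
  m40 ⊆ 1010-0 [E]
  m42 ⊆ -01-10,1-1010,10-010,1010-0
  m46 ⊆ -01-10,10111-
  m47 ⊆ 10111- [E]
  m52 ⊆ -10100,11010-
  m53 ⊆ 11010- [E]
  m58 ⊆ 1-1010,11101-
  m59 ⊆ -11011,11101-
E = {-00001, -01-10, 00--01, 000-0-, 010-1-, 10-010, 1010-0, 10111-, 11010-}
Petrick residual → -11011, 0-0-11, 0-01-0, 01-100, 1-1010
Cover = b'c'd'e'f + b'cef' + bcd'ef + a'c'ef + a'c'df' + a'b'e'f + a'b'c'e' + a'bde'f' + a'bc'e + acd'ef' + ab'd'ef' + ab'cd'f' + ab'cde + abc'de'  |cover|=14

14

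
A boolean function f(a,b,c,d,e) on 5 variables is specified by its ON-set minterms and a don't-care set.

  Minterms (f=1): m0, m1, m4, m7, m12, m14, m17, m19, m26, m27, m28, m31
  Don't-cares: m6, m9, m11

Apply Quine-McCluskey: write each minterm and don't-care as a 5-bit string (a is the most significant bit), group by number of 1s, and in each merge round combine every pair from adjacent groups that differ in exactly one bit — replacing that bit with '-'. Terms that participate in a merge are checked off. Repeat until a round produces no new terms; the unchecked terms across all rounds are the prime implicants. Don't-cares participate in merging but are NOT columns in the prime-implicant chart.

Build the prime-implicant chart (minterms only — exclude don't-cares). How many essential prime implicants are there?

5

[col 0] 00000*, 00001*, 00100*, 00110*, 00111*, 01001*, 01011*, 01100*, 01110*, 10001*, 10011*, 11010*, 11011*, 11100*, 11111*
[col 1] -0001, -1011, -1100, 0-001, 0-100*, 0-110*, 00-00, 0000-, 001-0*, 0011-, 010-1, 011-0*, 1-011, 100-1, 11-11, 1101-
[col 2] 0-1-0
Prime implicants: -0001, -1011, -1100, 0-001, 0-1-0, 00-00, 0000-, 0011-, 010-1, 1-011, 100-1, 11-11, 1101-
PI chart (minterm → PIs covering it):
  0 | 00-00,0000-
  1 | -0001,0-001,0000-
  4 | 0-1-0,00-00
  7 | 0011-  (sole → essential)
  12 | -1100,0-1-0
  14 | 0-1-0  (sole → essential)
  17 | -0001,100-1
  19 | 1-011,100-1
  26 | 1101-  (sole → essential)
  27 | -1011,1-011,11-11,1101-
  28 | -1100  (sole → essential)
  31 | 11-11  (sole → essential)
Essential prime implicants: -1100, 0-1-0, 0011-, 11-11, 1101-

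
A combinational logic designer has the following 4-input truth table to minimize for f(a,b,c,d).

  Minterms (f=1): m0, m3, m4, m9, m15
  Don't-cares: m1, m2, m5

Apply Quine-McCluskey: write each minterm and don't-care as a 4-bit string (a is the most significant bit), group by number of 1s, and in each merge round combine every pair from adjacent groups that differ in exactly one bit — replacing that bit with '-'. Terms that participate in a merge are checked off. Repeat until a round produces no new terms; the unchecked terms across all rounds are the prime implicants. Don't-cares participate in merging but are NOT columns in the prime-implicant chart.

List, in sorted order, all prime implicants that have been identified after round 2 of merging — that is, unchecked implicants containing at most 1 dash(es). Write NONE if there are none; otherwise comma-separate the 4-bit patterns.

size-2^0 implicants → 0000(✓)  0001(✓)  0010(✓)  0011(✓)  0100(✓)  0101(✓)  1001(✓)  1111
size-2^1 implicants → -001  0-00(✓)  0-01(✓)  00-0(✓)  00-1(✓)  000-(✓)  001-(✓)  010-(✓)
size-2^2 implicants → 0-0-  00--
Unchecked terms (primes): -001, 0-0-, 00--, 1111

-001, 1111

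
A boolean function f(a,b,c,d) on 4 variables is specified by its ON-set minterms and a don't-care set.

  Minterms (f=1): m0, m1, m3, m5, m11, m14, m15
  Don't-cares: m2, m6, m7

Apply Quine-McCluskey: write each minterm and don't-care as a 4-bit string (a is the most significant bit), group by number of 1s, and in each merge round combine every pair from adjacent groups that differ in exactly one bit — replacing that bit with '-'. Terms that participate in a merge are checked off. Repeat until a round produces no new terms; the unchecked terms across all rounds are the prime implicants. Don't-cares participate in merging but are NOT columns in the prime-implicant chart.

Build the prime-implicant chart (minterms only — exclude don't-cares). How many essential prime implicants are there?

[col 0] 0000*, 0001*, 0010*, 0011*, 0101*, 0110*, 0111*, 1011*, 1110*, 1111*
[col 1] -011*, -110*, -111*, 0-01*, 0-10*, 0-11*, 00-0*, 00-1*, 000-*, 001-*, 01-1*, 011-*, 1-11*, 111-*
[col 2] --11, -11-, 0--1, 0-1-, 00--
Prime implicants: --11, -11-, 0--1, 0-1-, 00--
PI chart (minterm → PIs covering it):
  0 | 00--  (sole → essential)
  1 | 0--1,00--
  3 | --11,0--1,0-1-,00--
  5 | 0--1  (sole → essential)
  11 | --11  (sole → essential)
  14 | -11-  (sole → essential)
  15 | --11,-11-
Essential prime implicants: --11, -11-, 0--1, 00--

4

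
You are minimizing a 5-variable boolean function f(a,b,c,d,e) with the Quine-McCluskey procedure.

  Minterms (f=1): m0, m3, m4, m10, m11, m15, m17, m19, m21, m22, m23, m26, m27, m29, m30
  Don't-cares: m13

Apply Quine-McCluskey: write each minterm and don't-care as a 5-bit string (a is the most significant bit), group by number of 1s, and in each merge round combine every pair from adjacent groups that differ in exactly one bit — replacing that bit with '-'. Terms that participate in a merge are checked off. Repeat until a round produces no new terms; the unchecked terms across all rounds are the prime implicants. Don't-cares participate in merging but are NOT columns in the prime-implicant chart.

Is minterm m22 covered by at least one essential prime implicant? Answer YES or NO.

Round 0: 00000✓ 00011✓ 00100✓ 01010✓ 01011✓ 01101✓ 01111✓ 10001✓ 10011✓ 10101✓ 10110✓ 10111✓ 11010✓ 11011✓ 11101✓ 11110✓
Round 1: -0011✓ -1010✓ -1011✓ -1101 0-011✓ 00-00 01-11 0101-✓ 011-1 1-011✓ 1-101 1-110 10-01✓ 10-11✓ 100-1✓ 101-1✓ 1011- 11-10 1101-✓
Round 2: --011 -101- 10--1
PIs = {--011, -101-, -1101, 00-00, 01-11, 011-1, 1-101, 1-110, 10--1, 1011-, 11-10}
Coverage chart:
  m0: 00-00 ←essential
  m3: --011 ←essential
  m4: 00-00 ←essential
  m10: -101- ←essential
  m11: --011,-101-,01-11
  m15: 01-11,011-1
  m17: 10--1 ←essential
  m19: --011,10--1
  m21: 1-101,10--1
  m22: 1-110,1011-
  m23: 10--1,1011-
  m26: -101-,11-10
  m27: --011,-101-
  m29: -1101,1-101
  m30: 1-110,11-10
Essential: --011, -101-, 00-00, 10--1

NO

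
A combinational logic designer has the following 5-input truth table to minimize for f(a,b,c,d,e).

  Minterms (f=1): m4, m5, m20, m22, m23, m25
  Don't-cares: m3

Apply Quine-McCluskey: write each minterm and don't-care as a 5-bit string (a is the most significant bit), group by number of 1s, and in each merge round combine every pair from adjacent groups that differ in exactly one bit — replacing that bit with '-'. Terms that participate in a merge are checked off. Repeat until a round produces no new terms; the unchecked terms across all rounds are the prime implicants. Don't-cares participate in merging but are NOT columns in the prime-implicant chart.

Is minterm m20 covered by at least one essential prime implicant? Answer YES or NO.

Round 0: 00011 00100✓ 00101✓ 10100✓ 10110✓ 10111✓ 11001
Round 1: -0100 0010- 101-0 1011-
PIs = {-0100, 00011, 0010-, 101-0, 1011-, 11001}
Coverage chart:
  m4: -0100,0010-
  m5: 0010- ←essential
  m20: -0100,101-0
  m22: 101-0,1011-
  m23: 1011- ←essential
  m25: 11001 ←essential
Essential: 0010-, 1011-, 11001

NO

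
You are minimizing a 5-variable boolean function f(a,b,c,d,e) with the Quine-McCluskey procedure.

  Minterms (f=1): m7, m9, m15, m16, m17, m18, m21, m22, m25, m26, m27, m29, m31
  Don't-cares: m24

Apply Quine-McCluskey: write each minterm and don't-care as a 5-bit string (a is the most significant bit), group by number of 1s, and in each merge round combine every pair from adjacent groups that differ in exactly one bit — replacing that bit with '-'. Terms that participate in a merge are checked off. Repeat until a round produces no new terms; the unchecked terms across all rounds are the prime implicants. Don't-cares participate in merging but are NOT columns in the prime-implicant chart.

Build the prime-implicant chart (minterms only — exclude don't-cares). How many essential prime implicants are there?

4

Round 0: 00111✓ 01001✓ 01111✓ 10000✓ 10001✓ 10010✓ 10101✓ 10110✓ 11000✓ 11001✓ 11010✓ 11011✓ 11101✓ 11111✓
Round 1: -1001 -1111 0-111 1-000✓ 1-001✓ 1-010✓ 1-101✓ 10-01✓ 10-10 100-0✓ 1000-✓ 11-01✓ 11-11✓ 110-0✓ 110-1✓ 1100-✓ 1101-✓ 111-1✓
Round 2: 1--01 1-0-0 1-00- 11--1 110--
PIs = {-1001, -1111, 0-111, 1--01, 1-0-0, 1-00-, 10-10, 11--1, 110--}
Coverage chart:
  m7: 0-111 ←essential
  m9: -1001 ←essential
  m15: -1111,0-111
  m16: 1-0-0,1-00-
  m17: 1--01,1-00-
  m18: 1-0-0,10-10
  m21: 1--01 ←essential
  m22: 10-10 ←essential
  m25: -1001,1--01,1-00-,11--1,110--
  m26: 1-0-0,110--
  m27: 11--1,110--
  m29: 1--01,11--1
  m31: -1111,11--1
Essential: -1001, 0-111, 1--01, 10-10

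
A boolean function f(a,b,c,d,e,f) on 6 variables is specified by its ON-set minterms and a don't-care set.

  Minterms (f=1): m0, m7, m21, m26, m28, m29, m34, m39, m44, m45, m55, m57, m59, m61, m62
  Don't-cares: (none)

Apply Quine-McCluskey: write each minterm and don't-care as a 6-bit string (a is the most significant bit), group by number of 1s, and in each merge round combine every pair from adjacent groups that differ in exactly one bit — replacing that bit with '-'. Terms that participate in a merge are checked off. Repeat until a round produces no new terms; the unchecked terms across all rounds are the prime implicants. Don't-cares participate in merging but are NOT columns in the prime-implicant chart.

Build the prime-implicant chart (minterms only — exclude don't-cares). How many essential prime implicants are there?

size-2^0 implicants → 000000  000111(✓)  010101(✓)  011010  011100(✓)  011101(✓)  100010  100111(✓)  101100(✓)  101101(✓)  110111(✓)  111001(✓)  111011(✓)  111101(✓)  111110
size-2^1 implicants → -00111  -11101  01-101  01110-  1-0111  1-1101  10110-  111-01  1110-1
Unchecked terms (primes): -00111, -11101, 000000, 01-101, 011010, 01110-, 1-0111, 1-1101, 100010, 10110-, 111-01, 1110-1, 111110
Minterm coverage:
  m0 ⊆ 000000 [E]
  m7 ⊆ -00111 [E]
  m21 ⊆ 01-101 [E]
  m26 ⊆ 011010 [E]
  m28 ⊆ 01110- [E]
  m29 ⊆ -11101,01-101,01110-
  m34 ⊆ 100010 [E]
  m39 ⊆ -00111,1-0111
  m44 ⊆ 10110- [E]
  m45 ⊆ 1-1101,10110-
  m55 ⊆ 1-0111 [E]
  m57 ⊆ 111-01,1110-1
  m59 ⊆ 1110-1 [E]
  m61 ⊆ -11101,1-1101,111-01
  m62 ⊆ 111110 [E]
E = {-00111, 000000, 01-101, 011010, 01110-, 1-0111, 100010, 10110-, 1110-1, 111110}

10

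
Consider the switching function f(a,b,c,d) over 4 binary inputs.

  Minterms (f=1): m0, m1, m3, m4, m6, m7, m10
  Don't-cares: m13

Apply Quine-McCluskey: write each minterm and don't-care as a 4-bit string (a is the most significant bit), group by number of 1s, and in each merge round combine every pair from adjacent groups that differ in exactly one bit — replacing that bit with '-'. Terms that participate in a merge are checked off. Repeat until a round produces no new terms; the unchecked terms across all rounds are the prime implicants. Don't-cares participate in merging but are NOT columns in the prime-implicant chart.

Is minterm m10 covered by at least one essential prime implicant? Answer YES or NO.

[col 0] 0000*, 0001*, 0011*, 0100*, 0110*, 0111*, 1010, 1101
[col 1] 0-00, 0-11, 00-1, 000-, 01-0, 011-
Prime implicants: 0-00, 0-11, 00-1, 000-, 01-0, 011-, 1010, 1101
PI chart (minterm → PIs covering it):
  0 | 0-00,000-
  1 | 00-1,000-
  3 | 0-11,00-1
  4 | 0-00,01-0
  6 | 01-0,011-
  7 | 0-11,011-
  10 | 1010  (sole → essential)
Essential prime implicants: 1010

YES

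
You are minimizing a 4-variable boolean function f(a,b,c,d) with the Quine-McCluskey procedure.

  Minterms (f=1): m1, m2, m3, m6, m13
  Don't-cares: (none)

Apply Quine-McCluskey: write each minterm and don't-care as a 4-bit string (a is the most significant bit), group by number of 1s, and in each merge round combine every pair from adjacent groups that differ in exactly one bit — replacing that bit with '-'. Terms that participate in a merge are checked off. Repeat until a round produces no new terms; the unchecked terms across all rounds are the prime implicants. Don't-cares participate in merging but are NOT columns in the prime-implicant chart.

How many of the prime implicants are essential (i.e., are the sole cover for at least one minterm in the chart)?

[col 0] 0001*, 0010*, 0011*, 0110*, 1101
[col 1] 0-10, 00-1, 001-
Prime implicants: 0-10, 00-1, 001-, 1101
PI chart (minterm → PIs covering it):
  1 | 00-1  (sole → essential)
  2 | 0-10,001-
  3 | 00-1,001-
  6 | 0-10  (sole → essential)
  13 | 1101  (sole → essential)
Essential prime implicants: 0-10, 00-1, 1101

3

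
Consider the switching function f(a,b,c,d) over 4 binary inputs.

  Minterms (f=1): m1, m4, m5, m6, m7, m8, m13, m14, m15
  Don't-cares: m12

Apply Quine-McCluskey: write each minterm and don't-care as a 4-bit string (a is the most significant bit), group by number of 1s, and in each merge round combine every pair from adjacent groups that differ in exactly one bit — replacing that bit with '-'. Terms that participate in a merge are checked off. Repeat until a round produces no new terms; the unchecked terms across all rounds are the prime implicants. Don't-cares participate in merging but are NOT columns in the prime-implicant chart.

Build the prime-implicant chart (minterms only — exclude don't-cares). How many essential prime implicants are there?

size-2^0 implicants → 0001(✓)  0100(✓)  0101(✓)  0110(✓)  0111(✓)  1000(✓)  1100(✓)  1101(✓)  1110(✓)  1111(✓)
size-2^1 implicants → -100(✓)  -101(✓)  -110(✓)  -111(✓)  0-01  01-0(✓)  01-1(✓)  010-(✓)  011-(✓)  1-00  11-0(✓)  11-1(✓)  110-(✓)  111-(✓)
size-2^2 implicants → -1-0(✓)  -1-1(✓)  -10-(✓)  -11-(✓)  01--(✓)  11--(✓)
size-2^3 implicants → -1--
Unchecked terms (primes): -1--, 0-01, 1-00
Minterm coverage:
  m1 ⊆ 0-01 [E]
  m4 ⊆ -1-- [E]
  m5 ⊆ -1--,0-01
  m6 ⊆ -1-- [E]
  m7 ⊆ -1-- [E]
  m8 ⊆ 1-00 [E]
  m13 ⊆ -1-- [E]
  m14 ⊆ -1-- [E]
  m15 ⊆ -1-- [E]
E = {-1--, 0-01, 1-00}

3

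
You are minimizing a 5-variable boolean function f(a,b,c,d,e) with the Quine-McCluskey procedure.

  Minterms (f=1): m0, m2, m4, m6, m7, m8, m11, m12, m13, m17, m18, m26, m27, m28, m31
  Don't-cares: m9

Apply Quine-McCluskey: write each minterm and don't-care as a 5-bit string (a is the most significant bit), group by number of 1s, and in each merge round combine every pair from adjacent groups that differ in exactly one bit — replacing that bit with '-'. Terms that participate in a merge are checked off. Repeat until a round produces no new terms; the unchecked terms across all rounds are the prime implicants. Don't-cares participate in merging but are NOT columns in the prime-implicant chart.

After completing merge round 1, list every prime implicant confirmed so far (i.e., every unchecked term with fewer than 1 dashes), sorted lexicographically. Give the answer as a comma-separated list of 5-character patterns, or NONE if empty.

10001

size-2^0 implicants → 00000(✓)  00010(✓)  00100(✓)  00110(✓)  00111(✓)  01000(✓)  01001(✓)  01011(✓)  01100(✓)  01101(✓)  10001  10010(✓)  11010(✓)  11011(✓)  11100(✓)  11111(✓)
size-2^1 implicants → -0010  -1011  -1100  0-000(✓)  0-100(✓)  00-00(✓)  00-10(✓)  000-0(✓)  001-0(✓)  0011-  01-00(✓)  01-01(✓)  010-1  0100-(✓)  0110-(✓)  1-010  11-11  1101-
size-2^2 implicants → 0--00  00--0  01-0-
Unchecked terms (primes): -0010, -1011, -1100, 0--00, 00--0, 0011-, 01-0-, 010-1, 1-010, 10001, 11-11, 1101-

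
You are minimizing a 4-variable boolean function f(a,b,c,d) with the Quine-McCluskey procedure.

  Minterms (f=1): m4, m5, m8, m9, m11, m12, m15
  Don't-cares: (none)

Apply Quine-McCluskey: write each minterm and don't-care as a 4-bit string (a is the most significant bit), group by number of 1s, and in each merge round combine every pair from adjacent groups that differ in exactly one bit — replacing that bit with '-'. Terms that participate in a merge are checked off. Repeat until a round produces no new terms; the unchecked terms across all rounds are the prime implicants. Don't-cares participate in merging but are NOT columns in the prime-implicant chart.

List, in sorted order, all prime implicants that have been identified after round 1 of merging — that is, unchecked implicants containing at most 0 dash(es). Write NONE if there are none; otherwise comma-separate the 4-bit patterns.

NONE

Round 0: 0100✓ 0101✓ 1000✓ 1001✓ 1011✓ 1100✓ 1111✓
Round 1: -100 010- 1-00 1-11 10-1 100-
PIs = {-100, 010-, 1-00, 1-11, 10-1, 100-}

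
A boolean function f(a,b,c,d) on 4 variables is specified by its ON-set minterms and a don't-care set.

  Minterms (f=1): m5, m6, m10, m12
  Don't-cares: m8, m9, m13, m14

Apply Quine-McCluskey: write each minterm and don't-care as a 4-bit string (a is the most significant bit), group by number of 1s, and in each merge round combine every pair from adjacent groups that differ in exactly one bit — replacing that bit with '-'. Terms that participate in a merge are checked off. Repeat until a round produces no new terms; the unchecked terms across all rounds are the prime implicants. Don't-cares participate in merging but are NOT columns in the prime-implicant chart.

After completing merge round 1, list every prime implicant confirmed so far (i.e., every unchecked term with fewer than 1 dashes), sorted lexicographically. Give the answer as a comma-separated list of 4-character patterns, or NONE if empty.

[col 0] 0101*, 0110*, 1000*, 1001*, 1010*, 1100*, 1101*, 1110*
[col 1] -101, -110, 1-00*, 1-01*, 1-10*, 10-0*, 100-*, 11-0*, 110-*
[col 2] 1--0, 1-0-
Prime implicants: -101, -110, 1--0, 1-0-

NONE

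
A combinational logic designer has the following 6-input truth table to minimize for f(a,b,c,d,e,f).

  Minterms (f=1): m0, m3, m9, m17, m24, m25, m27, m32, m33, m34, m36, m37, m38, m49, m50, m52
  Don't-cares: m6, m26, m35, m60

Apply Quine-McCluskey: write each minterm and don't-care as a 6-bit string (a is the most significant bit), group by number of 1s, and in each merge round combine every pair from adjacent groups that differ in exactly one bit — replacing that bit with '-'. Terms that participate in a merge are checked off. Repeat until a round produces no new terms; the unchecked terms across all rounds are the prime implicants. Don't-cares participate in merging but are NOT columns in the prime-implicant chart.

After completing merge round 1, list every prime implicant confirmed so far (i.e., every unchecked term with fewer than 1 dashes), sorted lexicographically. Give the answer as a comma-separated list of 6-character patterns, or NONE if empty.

size-2^0 implicants → 000000(✓)  000011(✓)  000110(✓)  001001(✓)  010001(✓)  011000(✓)  011001(✓)  011010(✓)  011011(✓)  100000(✓)  100001(✓)  100010(✓)  100011(✓)  100100(✓)  100101(✓)  100110(✓)  110001(✓)  110010(✓)  110100(✓)  111100(✓)
size-2^1 implicants → -00000  -00011  -00110  -10001  0-1001  01-001  0110-0(✓)  0110-1(✓)  01100-(✓)  01101-(✓)  1-0001  1-0010  1-0100  100-00(✓)  100-01(✓)  100-10(✓)  1000-0(✓)  1000-1(✓)  10000-(✓)  10001-(✓)  1001-0(✓)  10010-(✓)  11-100
size-2^2 implicants → 0110--  100--0  100-0-  1000--
Unchecked terms (primes): -00000, -00011, -00110, -10001, 0-1001, 01-001, 0110--, 1-0001, 1-0010, 1-0100, 100--0, 100-0-, 1000--, 11-100

NONE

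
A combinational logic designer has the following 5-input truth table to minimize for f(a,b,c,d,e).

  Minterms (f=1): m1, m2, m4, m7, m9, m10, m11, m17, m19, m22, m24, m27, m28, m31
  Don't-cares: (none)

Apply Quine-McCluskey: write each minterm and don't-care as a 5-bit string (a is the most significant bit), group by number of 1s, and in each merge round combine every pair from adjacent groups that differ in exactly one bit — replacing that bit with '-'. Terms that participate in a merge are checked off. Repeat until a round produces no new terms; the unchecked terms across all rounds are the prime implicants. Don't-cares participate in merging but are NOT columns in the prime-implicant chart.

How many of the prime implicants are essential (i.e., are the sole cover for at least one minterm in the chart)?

6

size-2^0 implicants → 00001(✓)  00010(✓)  00100  00111  01001(✓)  01010(✓)  01011(✓)  10001(✓)  10011(✓)  10110  11000(✓)  11011(✓)  11100(✓)  11111(✓)
size-2^1 implicants → -0001  -1011  0-001  0-010  010-1  0101-  1-011  100-1  11-00  11-11
Unchecked terms (primes): -0001, -1011, 0-001, 0-010, 00100, 00111, 010-1, 0101-, 1-011, 100-1, 10110, 11-00, 11-11
Minterm coverage:
  m1 ⊆ -0001,0-001
  m2 ⊆ 0-010 [E]
  m4 ⊆ 00100 [E]
  m7 ⊆ 00111 [E]
  m9 ⊆ 0-001,010-1
  m10 ⊆ 0-010,0101-
  m11 ⊆ -1011,010-1,0101-
  m17 ⊆ -0001,100-1
  m19 ⊆ 1-011,100-1
  m22 ⊆ 10110 [E]
  m24 ⊆ 11-00 [E]
  m27 ⊆ -1011,1-011,11-11
  m28 ⊆ 11-00 [E]
  m31 ⊆ 11-11 [E]
E = {0-010, 00100, 00111, 10110, 11-00, 11-11}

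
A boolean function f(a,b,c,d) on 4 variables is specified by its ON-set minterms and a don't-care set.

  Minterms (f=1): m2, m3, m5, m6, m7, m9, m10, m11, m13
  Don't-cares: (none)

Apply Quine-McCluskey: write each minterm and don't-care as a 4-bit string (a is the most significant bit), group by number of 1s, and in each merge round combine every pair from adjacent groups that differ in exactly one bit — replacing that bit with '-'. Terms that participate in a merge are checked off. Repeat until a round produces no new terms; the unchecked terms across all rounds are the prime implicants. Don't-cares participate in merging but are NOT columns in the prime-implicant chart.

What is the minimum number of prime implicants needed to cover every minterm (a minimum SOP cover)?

size-2^0 implicants → 0010(✓)  0011(✓)  0101(✓)  0110(✓)  0111(✓)  1001(✓)  1010(✓)  1011(✓)  1101(✓)
size-2^1 implicants → -010(✓)  -011(✓)  -101  0-10(✓)  0-11(✓)  001-(✓)  01-1  011-(✓)  1-01  10-1  101-(✓)
size-2^2 implicants → -01-  0-1-
Unchecked terms (primes): -01-, -101, 0-1-, 01-1, 1-01, 10-1
Minterm coverage:
  m2 ⊆ -01-,0-1-
  m3 ⊆ -01-,0-1-
  m5 ⊆ -101,01-1
  m6 ⊆ 0-1- [E]
  m7 ⊆ 0-1-,01-1
  m9 ⊆ 1-01,10-1
  m10 ⊆ -01- [E]
  m11 ⊆ -01-,10-1
  m13 ⊆ -101,1-01
E = {-01-, 0-1-}
Petrick residual → -101, 1-01
Cover = b'c + bc'd + a'c + ac'd  |cover|=4

4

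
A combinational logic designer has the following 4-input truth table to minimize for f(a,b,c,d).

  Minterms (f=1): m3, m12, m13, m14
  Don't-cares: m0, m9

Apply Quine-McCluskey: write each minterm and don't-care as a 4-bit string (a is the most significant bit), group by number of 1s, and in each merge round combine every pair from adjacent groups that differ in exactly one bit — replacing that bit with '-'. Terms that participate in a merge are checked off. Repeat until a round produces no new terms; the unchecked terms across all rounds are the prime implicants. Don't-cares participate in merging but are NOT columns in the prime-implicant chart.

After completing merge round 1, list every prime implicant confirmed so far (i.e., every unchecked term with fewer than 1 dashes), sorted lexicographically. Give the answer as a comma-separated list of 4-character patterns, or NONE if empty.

[col 0] 0000, 0011, 1001*, 1100*, 1101*, 1110*
[col 1] 1-01, 11-0, 110-
Prime implicants: 0000, 0011, 1-01, 11-0, 110-

0000, 0011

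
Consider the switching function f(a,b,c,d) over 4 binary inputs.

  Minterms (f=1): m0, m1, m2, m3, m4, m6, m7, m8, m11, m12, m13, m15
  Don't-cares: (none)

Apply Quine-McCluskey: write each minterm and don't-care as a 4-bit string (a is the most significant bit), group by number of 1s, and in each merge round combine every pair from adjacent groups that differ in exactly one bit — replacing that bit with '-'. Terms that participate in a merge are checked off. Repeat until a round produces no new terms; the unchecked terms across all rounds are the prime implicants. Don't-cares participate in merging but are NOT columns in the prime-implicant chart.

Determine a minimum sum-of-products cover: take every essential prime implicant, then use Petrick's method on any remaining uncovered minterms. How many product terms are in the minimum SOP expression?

5

size-2^0 implicants → 0000(✓)  0001(✓)  0010(✓)  0011(✓)  0100(✓)  0110(✓)  0111(✓)  1000(✓)  1011(✓)  1100(✓)  1101(✓)  1111(✓)
size-2^1 implicants → -000(✓)  -011(✓)  -100(✓)  -111(✓)  0-00(✓)  0-10(✓)  0-11(✓)  00-0(✓)  00-1(✓)  000-(✓)  001-(✓)  01-0(✓)  011-(✓)  1-00(✓)  1-11(✓)  11-1  110-
size-2^2 implicants → --00  --11  0--0  0-1-  00--
Unchecked terms (primes): --00, --11, 0--0, 0-1-, 00--, 11-1, 110-
Minterm coverage:
  m0 ⊆ --00,0--0,00--
  m1 ⊆ 00-- [E]
  m2 ⊆ 0--0,0-1-,00--
  m3 ⊆ --11,0-1-,00--
  m4 ⊆ --00,0--0
  m6 ⊆ 0--0,0-1-
  m7 ⊆ --11,0-1-
  m8 ⊆ --00 [E]
  m11 ⊆ --11 [E]
  m12 ⊆ --00,110-
  m13 ⊆ 11-1,110-
  m15 ⊆ --11,11-1
E = {--00, --11, 00--}
Petrick residual → 0--0, 11-1
Cover = c'd' + cd + a'd' + a'b' + abd  |cover|=5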